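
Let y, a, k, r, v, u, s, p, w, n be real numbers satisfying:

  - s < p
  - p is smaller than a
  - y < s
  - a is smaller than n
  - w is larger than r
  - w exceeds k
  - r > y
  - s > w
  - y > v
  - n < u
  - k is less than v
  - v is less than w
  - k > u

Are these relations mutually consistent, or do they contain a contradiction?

inconsistent

We have p < a stated directly, yet also a < n < u < k < v < y < r < w < s < p by chaining the others — so a < p. Contradiction.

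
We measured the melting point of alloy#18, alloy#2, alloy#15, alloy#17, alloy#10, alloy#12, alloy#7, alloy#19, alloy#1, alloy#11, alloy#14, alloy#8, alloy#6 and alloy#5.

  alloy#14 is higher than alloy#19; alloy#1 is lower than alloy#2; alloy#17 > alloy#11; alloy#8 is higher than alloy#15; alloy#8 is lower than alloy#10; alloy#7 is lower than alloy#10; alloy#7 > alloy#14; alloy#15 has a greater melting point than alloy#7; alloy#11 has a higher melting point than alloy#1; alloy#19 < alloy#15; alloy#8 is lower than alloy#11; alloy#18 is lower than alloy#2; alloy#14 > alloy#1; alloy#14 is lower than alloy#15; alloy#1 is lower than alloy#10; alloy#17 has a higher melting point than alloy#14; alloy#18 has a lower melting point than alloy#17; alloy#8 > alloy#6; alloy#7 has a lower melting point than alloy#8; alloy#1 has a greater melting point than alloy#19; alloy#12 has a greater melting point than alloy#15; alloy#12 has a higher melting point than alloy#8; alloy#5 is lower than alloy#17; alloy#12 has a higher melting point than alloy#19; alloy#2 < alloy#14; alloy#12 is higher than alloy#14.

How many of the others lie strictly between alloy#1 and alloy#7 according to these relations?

2

Chaining upward from alloy#1 reaches: alloy#2, alloy#14, alloy#15, alloy#8, alloy#11, alloy#17, alloy#10, alloy#12.
Chaining downward from alloy#7 reaches: alloy#19, alloy#18, alloy#2, alloy#14.
Strictly between alloy#1 and alloy#7 are those in both lists: alloy#2, alloy#14 — 2 elements.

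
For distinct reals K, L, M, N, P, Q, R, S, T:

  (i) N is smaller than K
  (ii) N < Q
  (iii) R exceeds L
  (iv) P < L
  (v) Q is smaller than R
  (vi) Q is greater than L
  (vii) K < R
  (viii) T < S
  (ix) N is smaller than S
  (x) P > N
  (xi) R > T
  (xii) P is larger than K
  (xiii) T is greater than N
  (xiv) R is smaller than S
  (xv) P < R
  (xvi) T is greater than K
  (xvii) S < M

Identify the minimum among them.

N

Chaining upward from N: directly above it, K, P, Q, T, S; then L, R, M.
That covers every other element, and nothing is given below N, so N is the minimum.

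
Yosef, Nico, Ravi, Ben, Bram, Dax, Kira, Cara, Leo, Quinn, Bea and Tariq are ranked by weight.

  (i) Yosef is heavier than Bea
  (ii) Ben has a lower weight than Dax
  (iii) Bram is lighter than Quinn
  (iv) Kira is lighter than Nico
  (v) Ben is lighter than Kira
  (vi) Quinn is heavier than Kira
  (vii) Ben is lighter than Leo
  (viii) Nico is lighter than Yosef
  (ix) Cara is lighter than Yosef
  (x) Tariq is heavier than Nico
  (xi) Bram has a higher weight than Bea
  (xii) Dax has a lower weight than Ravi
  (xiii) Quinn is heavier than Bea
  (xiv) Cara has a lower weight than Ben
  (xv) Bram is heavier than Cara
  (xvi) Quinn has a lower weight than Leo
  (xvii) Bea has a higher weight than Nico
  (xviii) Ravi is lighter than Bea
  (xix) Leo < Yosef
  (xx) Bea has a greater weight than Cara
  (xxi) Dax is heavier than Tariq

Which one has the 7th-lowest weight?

Piecing the relations together gives one ordering: Cara < Ben < Kira < Nico < Tariq < Dax < Ravi < Bea < Bram < Quinn < Leo < Yosef.
The 7th smallest is Ravi.

Ravi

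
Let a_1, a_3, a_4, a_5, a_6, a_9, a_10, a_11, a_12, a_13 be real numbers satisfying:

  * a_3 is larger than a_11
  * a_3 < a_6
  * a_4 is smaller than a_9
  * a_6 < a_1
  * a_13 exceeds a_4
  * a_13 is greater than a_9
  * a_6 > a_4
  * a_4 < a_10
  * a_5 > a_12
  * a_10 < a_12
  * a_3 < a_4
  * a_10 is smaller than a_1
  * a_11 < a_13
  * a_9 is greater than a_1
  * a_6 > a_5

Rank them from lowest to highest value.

Nothing is placed below a_11, so it is least; from there a_11 < a_3; a_3 < a_4; a_4 < a_10; a_10 < a_12; a_12 < a_5; a_5 < a_6; a_6 < a_1; a_1 < a_9; a_9 < a_13, each given directly.

a_11 < a_3 < a_4 < a_10 < a_12 < a_5 < a_6 < a_1 < a_9 < a_13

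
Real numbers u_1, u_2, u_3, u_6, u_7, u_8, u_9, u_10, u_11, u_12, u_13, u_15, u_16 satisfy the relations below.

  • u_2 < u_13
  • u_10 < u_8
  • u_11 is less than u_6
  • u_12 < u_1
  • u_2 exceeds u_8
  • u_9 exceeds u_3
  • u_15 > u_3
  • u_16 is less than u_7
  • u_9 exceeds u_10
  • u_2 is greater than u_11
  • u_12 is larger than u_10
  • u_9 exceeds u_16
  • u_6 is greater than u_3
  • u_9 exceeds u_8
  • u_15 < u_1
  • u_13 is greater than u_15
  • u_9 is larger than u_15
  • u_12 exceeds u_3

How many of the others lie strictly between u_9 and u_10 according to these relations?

The relations place u_10 below u_9. An element lies strictly between them when it is forced above u_10 and also forced below u_9.
Above u_10: {u_8, u_12, u_1, u_2, u_13}. Below u_9: {u_8, u_3, u_16, u_15}.
Intersection: {u_8} — 1.

1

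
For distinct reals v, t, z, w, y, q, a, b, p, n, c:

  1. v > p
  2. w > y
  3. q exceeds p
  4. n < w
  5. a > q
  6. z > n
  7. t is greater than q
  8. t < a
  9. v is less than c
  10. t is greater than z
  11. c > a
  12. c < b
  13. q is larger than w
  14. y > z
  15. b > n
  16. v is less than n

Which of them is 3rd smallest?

The consecutive relations fix a unique order: p < v < n < z < y < w < q < t < a < c < b.
The 3rd smallest is n.

n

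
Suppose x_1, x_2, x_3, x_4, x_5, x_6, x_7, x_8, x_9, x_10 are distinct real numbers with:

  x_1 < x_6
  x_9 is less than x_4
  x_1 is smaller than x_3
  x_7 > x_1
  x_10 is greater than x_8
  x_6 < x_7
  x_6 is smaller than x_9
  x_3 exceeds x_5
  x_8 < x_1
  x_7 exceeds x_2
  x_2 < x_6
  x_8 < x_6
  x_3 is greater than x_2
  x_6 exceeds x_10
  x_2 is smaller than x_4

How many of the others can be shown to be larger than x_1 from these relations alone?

The elements the relations force above x_1 are x_6, x_9, x_7, x_3, x_4 — no chain reaches any other.
That is 5.

5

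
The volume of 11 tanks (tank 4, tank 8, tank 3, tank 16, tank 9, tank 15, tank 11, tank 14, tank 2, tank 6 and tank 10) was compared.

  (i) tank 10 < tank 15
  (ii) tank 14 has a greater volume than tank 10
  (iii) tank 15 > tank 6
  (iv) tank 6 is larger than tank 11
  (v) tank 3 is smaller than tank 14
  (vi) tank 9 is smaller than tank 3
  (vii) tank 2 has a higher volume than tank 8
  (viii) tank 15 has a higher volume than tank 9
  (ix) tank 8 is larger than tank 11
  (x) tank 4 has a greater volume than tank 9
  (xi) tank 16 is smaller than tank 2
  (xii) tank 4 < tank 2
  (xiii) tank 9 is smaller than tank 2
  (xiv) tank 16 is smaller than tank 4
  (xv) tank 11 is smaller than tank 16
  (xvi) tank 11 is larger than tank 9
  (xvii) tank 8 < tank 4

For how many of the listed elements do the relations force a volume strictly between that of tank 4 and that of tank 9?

Chaining upward from tank 9 reaches: tank 11, tank 3, tank 16, tank 8, tank 6, tank 14, tank 15, tank 2.
Chaining downward from tank 4 reaches: tank 11, tank 16, tank 8.
Strictly between tank 9 and tank 4 are those in both lists: tank 11, tank 16, tank 8 — 3 elements.

3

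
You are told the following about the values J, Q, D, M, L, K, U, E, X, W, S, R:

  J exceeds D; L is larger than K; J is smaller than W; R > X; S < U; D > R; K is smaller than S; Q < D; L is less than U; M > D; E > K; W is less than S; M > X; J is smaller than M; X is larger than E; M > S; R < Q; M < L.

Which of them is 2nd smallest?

E

The consecutive relations fix a unique order: K < E < X < R < Q < D < J < W < S < M < L < U.
The 2nd smallest is E.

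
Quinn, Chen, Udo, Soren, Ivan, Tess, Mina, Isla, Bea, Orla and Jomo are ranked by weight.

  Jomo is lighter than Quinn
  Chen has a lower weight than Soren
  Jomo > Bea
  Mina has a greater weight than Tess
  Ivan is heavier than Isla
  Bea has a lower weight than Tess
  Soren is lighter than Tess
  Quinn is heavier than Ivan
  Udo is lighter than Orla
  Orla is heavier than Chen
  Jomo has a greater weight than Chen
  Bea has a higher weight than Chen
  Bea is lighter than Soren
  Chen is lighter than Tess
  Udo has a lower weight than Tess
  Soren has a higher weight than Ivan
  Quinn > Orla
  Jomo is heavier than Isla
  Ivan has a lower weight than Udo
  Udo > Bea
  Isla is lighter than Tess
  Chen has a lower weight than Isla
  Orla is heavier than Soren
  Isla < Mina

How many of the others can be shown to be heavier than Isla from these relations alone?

8

Directly above Isla: Ivan, Jomo, Tess, Mina.
One step further: Udo, Soren, Quinn (7 so far).
One step further: Orla (8 so far).
No other element is forced above Isla by the given relations, so the count is 8.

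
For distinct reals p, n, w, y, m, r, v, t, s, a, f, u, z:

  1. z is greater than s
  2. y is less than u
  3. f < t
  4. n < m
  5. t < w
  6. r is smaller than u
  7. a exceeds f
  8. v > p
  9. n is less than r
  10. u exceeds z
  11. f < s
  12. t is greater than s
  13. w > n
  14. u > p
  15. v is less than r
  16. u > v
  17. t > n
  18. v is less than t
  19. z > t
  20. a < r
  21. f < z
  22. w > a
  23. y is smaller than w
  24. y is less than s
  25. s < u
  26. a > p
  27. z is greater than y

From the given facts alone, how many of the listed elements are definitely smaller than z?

From z the given relations immediately reach y, f, s, t.
From those, n, v — 6 in total.
From those, p — 7 in total.
No other element is forced below z by the given relations, so the count is 7.

7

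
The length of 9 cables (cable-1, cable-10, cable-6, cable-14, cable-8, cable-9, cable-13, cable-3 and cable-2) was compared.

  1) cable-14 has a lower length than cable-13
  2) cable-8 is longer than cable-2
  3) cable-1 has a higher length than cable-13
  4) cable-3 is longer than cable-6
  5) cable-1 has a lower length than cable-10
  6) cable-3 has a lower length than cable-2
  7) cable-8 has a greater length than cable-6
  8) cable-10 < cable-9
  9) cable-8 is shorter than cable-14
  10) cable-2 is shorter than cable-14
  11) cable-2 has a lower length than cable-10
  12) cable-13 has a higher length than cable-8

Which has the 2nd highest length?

cable-10

The consecutive relations fix a unique order: cable-6 < cable-3 < cable-2 < cable-8 < cable-14 < cable-13 < cable-1 < cable-10 < cable-9.
Counting 2 from the largest end gives cable-10.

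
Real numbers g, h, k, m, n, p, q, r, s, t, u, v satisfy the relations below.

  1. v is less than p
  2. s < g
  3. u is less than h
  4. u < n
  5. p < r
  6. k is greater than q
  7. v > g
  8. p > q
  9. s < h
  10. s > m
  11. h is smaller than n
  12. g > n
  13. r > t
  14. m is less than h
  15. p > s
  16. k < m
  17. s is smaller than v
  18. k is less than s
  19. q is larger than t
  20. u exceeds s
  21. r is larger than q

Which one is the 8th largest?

Piecing the relations together gives one ordering: t < q < k < m < s < u < h < n < g < v < p < r.
The 8th largest is s.

s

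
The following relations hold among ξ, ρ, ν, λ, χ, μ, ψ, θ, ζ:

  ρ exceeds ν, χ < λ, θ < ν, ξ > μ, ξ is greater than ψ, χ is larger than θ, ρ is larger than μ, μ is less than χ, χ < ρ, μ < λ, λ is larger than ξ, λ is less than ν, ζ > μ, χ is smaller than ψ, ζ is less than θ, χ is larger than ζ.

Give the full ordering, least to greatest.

μ < ζ < θ < χ < ψ < ξ < λ < ν < ρ

Nothing is placed below μ, so it is least; from there μ < ζ; ζ < θ; θ < χ; χ < ψ; ψ < ξ; ξ < λ; λ < ν; ν < ρ, each given directly.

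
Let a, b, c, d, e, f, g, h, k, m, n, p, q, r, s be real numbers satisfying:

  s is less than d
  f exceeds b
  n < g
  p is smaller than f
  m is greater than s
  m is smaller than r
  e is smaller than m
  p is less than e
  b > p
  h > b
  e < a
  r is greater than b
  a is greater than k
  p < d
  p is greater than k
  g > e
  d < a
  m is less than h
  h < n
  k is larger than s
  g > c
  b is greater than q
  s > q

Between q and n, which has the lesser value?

q

The relevant relations are q < s; s < k; k < p; p < e; e < m; m < h; h < n.
Together: q < s < k < p < e < m < h < n.
So q < n; q is the smaller of the two.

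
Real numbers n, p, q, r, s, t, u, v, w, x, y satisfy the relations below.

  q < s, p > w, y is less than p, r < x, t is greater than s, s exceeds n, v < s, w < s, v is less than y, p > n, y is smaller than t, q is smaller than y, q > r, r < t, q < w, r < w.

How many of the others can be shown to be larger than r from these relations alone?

7

Directly above r: q, w, x, t.
One step further: s, y, p (7 so far).
Nothing else is reachable above r; 7 in all.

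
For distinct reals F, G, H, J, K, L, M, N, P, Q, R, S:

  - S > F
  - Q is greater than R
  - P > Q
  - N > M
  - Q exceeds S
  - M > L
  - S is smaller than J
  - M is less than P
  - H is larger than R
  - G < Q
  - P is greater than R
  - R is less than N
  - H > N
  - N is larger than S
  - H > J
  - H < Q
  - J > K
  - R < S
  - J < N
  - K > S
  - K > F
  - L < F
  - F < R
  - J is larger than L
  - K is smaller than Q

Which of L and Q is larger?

Q

Following the relations from L: L < F < R < S < K < J < N < H < Q.
So L < Q; Q is the larger of the two.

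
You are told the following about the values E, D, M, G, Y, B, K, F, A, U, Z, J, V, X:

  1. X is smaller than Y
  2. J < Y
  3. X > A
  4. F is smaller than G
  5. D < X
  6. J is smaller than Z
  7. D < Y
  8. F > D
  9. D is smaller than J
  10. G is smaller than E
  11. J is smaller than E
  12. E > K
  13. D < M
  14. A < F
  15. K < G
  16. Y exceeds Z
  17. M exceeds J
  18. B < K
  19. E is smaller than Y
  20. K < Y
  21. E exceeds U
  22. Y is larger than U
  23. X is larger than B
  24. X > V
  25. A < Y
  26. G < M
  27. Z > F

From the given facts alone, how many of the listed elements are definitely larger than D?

Directly above D: F, J, X, M, Y.
One step further: G, Z, E (8 so far).
Nothing else is reachable above D; 8 in all.

8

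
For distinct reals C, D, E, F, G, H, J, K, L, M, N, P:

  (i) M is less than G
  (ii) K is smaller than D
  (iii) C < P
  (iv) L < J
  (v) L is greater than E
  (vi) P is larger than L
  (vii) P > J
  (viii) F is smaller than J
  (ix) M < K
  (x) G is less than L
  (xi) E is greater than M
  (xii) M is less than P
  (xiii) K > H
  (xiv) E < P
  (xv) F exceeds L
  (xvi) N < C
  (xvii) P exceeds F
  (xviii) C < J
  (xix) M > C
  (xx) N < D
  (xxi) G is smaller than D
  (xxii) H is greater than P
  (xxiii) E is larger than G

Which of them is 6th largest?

F

Piecing the relations together gives one ordering: N < C < M < G < E < L < F < J < P < H < K < D.
The 6th largest is F.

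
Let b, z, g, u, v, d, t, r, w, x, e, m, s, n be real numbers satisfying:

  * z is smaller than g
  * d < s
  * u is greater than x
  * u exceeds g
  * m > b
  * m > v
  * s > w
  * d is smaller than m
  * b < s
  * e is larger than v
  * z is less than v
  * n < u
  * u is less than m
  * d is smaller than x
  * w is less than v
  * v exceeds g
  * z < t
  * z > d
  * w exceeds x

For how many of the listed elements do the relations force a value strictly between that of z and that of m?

3

The relations place z below m. An element lies strictly between them when it is forced above z and also forced below m.
Above z: {g, v, e, t, u}. Below m: {d, x, g, b, w, v, n, u}.
Intersection: {g, v, u} — 3.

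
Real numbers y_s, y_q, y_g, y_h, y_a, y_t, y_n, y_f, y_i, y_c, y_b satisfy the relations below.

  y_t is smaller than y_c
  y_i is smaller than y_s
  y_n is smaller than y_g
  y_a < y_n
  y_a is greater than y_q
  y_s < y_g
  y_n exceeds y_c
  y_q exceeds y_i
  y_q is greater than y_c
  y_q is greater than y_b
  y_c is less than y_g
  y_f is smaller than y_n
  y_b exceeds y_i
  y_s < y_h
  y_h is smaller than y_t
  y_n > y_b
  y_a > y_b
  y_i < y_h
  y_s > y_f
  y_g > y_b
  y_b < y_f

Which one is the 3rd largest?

y_a

Chaining the given pairs: y_i < y_b < y_f < y_s < y_h < y_t < y_c < y_q < y_a < y_n < y_g.
The 3rd largest is y_a.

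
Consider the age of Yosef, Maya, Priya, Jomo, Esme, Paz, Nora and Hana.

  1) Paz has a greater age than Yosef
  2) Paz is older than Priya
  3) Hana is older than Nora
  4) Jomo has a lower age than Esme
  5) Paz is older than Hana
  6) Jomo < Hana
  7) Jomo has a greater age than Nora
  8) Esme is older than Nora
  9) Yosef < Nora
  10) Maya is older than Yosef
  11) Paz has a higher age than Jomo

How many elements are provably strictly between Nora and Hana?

1

Chaining upward from Nora reaches: Jomo, Esme, Paz.
Chaining downward from Hana reaches: Yosef, Jomo.
Strictly between Nora and Hana are those in both lists: Jomo — 1 element.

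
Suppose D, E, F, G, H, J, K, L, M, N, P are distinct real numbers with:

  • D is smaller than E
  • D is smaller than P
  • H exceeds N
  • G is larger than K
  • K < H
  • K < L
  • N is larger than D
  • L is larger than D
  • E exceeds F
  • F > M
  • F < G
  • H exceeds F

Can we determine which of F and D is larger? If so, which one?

undetermined

Following every chain through D: above D we get P, N, L, E, H.
F is not reached, and no chain runs the other way from F to D.
So the given relations leave the order of D and F undetermined.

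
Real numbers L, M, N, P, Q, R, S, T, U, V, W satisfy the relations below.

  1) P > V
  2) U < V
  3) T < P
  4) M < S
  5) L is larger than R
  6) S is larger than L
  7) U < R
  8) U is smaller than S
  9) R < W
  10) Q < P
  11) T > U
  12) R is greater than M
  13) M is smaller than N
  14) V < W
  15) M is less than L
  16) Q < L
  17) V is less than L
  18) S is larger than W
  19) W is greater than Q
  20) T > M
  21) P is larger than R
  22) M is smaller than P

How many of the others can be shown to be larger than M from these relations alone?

The elements the relations force above M are R, T, W, P, L, N, S — no chain reaches any other.
That is 7.

7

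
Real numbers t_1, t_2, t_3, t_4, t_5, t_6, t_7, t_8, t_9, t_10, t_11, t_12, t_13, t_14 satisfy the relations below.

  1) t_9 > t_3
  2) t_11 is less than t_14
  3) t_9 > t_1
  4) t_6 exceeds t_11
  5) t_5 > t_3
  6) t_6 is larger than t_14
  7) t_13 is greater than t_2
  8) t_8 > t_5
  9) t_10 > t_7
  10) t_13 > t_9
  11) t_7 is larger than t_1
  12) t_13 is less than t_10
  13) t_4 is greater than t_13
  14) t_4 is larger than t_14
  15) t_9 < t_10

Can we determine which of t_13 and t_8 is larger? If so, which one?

undetermined

Following every chain through t_13: above t_13 we get t_10, t_4; below t_13 we get t_3, t_1, t_2, t_9.
t_8 is not reached, and no chain runs the other way from t_8 to t_13.
So the given relations leave the order of t_13 and t_8 undetermined.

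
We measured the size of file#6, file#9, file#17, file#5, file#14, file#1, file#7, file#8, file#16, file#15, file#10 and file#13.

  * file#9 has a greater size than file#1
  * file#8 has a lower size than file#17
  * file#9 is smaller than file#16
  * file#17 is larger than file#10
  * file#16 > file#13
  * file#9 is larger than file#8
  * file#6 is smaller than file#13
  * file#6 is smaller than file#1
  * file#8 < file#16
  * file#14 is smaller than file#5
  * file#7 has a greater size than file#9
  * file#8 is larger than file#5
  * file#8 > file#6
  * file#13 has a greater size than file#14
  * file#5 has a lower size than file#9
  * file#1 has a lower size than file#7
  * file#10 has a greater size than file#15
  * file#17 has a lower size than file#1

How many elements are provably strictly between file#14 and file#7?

Chaining upward from file#14 reaches: file#5, file#8, file#17, file#13, file#1, file#9, file#16.
Chaining downward from file#7 reaches: file#15, file#5, file#6, file#10, file#8, file#17, file#1, file#9.
Strictly between file#14 and file#7 are those in both lists: file#5, file#8, file#17, file#1, file#9 — 5 elements.

5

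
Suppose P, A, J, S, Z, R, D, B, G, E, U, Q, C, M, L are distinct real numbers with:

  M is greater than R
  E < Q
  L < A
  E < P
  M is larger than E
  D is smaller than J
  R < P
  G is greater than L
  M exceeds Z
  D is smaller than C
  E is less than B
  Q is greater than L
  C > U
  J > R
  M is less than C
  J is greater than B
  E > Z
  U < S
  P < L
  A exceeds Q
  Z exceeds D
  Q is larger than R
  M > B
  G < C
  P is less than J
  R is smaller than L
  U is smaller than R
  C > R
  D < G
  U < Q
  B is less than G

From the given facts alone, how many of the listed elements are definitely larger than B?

From B the given relations immediately reach M, J, G.
From those, C — 4 in total.
Nothing else is reachable above B; 4 in all.

4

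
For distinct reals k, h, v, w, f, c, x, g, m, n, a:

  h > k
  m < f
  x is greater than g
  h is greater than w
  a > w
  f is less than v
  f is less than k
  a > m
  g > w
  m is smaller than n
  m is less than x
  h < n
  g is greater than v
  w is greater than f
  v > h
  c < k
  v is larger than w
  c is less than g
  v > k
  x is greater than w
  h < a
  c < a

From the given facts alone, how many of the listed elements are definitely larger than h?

From h the given relations immediately reach n, v, a.
From those, g — 4 in total.
From those, x — 5 in total.
No other element is forced above h by the given relations, so the count is 5.

5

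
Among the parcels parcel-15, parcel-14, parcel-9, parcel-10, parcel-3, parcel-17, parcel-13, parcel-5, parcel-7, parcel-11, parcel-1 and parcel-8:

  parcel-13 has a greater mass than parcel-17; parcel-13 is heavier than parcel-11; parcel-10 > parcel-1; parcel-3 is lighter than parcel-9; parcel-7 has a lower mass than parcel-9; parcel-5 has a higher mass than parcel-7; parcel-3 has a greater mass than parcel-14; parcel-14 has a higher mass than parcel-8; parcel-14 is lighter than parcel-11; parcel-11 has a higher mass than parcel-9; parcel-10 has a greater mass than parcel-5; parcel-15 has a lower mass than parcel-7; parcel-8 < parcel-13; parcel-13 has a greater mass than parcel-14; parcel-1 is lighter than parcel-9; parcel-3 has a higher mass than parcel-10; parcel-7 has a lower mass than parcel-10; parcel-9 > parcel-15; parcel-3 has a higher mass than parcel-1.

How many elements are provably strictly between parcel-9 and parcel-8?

Chaining upward from parcel-8 reaches: parcel-14, parcel-3, parcel-11, parcel-13.
Chaining downward from parcel-9 reaches: parcel-1, parcel-15, parcel-7, parcel-5, parcel-10, parcel-14, parcel-3.
Strictly between parcel-8 and parcel-9 are those in both lists: parcel-14, parcel-3 — 2 elements.

2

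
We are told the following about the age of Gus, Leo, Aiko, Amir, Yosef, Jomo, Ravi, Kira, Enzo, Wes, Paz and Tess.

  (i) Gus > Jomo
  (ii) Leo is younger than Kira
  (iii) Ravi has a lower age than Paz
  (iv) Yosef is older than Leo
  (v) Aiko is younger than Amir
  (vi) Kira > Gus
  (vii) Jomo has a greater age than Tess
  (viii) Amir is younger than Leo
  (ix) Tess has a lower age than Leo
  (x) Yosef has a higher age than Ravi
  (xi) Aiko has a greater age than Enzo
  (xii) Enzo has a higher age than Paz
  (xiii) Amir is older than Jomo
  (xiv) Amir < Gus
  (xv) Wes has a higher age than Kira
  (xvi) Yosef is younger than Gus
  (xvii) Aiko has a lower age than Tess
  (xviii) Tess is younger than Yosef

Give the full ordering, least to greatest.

Nothing is placed below Ravi, so it is least; from there Ravi < Paz; Paz < Enzo; Enzo < Aiko; Aiko < Tess; Tess < Jomo; Jomo < Amir; Amir < Leo; Leo < Yosef; Yosef < Gus; Gus < Kira; Kira < Wes, each given directly.

Ravi < Paz < Enzo < Aiko < Tess < Jomo < Amir < Leo < Yosef < Gus < Kira < Wes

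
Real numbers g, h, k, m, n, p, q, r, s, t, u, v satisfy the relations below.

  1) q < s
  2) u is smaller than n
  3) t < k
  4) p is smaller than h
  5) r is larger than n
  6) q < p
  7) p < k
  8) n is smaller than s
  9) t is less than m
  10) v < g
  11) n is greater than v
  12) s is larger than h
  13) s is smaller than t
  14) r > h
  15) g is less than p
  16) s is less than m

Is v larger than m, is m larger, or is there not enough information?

Link the given pairs in sequence: v < g; g < p; p < h; h < s; s < t; t < m.
Together: v < g < p < h < s < t < m.
So m is larger.

m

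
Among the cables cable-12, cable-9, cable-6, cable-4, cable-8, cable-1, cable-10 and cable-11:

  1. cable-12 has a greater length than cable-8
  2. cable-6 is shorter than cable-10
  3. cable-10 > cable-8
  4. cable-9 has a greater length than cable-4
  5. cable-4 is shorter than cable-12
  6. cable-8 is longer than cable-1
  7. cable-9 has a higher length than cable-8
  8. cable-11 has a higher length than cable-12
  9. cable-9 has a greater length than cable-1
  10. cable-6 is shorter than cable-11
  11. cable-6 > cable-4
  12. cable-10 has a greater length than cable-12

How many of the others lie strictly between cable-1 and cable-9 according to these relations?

1

The relations place cable-1 below cable-9. An element lies strictly between them when it is forced above cable-1 and also forced below cable-9.
Above cable-1: {cable-8, cable-12, cable-10, cable-11}. Below cable-9: {cable-8, cable-4}.
Intersection: {cable-8} — 1.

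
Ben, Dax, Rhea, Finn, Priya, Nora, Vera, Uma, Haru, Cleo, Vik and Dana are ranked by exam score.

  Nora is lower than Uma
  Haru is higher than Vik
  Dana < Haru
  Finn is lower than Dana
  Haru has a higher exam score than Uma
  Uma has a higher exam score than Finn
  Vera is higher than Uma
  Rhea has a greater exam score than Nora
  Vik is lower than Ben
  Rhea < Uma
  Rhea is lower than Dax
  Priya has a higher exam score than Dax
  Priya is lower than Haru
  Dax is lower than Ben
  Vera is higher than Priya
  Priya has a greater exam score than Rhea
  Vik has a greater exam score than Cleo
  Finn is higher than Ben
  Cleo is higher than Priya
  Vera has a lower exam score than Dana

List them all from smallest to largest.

Nora < Rhea < Dax < Priya < Cleo < Vik < Ben < Finn < Uma < Vera < Dana < Haru

Each adjacent pair is fixed by a given relation: Nora < Rhea; Rhea < Dax; Dax < Priya; Priya < Cleo; Cleo < Vik; Vik < Ben; Ben < Finn; Finn < Uma; Uma < Vera; Vera < Dana; Dana < Haru. Chaining them end to end gives the full order.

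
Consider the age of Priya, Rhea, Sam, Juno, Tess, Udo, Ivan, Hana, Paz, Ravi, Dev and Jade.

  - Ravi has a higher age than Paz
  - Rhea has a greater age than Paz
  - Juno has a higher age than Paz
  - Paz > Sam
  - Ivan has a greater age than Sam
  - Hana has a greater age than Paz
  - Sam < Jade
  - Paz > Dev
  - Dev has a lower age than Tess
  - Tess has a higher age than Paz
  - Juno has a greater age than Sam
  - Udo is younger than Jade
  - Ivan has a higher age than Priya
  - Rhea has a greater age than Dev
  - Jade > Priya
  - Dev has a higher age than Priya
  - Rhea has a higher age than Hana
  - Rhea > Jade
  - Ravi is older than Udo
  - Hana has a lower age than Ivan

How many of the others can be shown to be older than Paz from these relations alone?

The elements the relations force above Paz are Juno, Tess, Hana, Rhea, Ravi, Ivan — no chain reaches any other.
That is 6.

6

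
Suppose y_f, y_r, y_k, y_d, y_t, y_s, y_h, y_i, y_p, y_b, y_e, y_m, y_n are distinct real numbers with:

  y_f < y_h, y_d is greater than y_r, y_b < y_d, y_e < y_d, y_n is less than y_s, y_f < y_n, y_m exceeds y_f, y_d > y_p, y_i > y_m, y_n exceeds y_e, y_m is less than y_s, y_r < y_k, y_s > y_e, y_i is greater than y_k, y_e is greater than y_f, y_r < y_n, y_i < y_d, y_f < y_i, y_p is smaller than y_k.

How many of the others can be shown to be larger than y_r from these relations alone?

5

From y_r the given relations immediately reach y_k, y_d, y_n.
From those, y_i, y_s — 5 in total.
No other element is forced above y_r by the given relations, so the count is 5.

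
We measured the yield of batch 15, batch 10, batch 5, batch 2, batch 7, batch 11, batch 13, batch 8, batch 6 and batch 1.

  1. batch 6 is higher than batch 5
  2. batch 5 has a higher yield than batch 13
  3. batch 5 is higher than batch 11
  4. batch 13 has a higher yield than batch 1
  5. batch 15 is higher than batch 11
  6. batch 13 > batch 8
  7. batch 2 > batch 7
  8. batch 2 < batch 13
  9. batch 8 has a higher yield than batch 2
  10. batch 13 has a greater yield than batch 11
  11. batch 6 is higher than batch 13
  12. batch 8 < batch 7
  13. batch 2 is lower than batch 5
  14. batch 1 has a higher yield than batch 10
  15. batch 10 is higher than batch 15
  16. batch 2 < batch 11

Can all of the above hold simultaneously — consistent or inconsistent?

We have batch 2 < batch 8 stated directly, yet also batch 8 < batch 7 < batch 2 by chaining the others — so batch 8 < batch 2. Contradiction.

inconsistent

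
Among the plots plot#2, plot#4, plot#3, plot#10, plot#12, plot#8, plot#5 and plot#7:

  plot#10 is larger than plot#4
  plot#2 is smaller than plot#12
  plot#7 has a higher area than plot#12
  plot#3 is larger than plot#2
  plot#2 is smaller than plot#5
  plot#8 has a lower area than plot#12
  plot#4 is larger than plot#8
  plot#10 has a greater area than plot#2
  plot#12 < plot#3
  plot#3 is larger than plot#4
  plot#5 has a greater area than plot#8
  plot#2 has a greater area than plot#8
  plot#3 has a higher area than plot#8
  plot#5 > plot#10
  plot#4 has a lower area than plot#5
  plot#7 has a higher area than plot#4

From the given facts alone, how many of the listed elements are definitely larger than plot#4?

The elements the relations force above plot#4 are plot#3, plot#10, plot#5, plot#7 — no chain reaches any other.
That is 4.

4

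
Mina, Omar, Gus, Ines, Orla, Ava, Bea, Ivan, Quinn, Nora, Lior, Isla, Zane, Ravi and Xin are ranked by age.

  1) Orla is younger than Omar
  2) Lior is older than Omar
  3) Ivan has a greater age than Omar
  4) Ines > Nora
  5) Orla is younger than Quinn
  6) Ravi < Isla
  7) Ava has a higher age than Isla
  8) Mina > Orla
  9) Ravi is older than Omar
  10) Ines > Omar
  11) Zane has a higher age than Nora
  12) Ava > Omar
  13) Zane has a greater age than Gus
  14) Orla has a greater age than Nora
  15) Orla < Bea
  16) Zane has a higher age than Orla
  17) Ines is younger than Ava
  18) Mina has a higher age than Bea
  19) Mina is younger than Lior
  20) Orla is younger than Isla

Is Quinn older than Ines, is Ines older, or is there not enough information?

undetermined

Following every chain through Ines: above Ines we get Ava; below Ines we get Nora, Orla, Omar.
Quinn is not reached, and no chain runs the other way from Quinn to Ines.
So the given relations leave the order of Ines and Quinn undetermined.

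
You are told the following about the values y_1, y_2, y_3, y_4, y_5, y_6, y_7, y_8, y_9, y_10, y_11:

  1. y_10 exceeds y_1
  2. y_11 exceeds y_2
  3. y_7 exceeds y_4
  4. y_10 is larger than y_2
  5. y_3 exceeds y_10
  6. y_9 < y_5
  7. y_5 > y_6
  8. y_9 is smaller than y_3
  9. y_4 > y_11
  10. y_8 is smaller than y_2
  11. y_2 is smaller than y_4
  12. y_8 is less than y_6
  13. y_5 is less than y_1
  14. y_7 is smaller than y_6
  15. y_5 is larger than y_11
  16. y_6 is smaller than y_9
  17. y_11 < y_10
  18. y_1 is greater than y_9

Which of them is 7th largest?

y_7

Chaining the given pairs: y_8 < y_2 < y_11 < y_4 < y_7 < y_6 < y_9 < y_5 < y_1 < y_10 < y_3.
The 7th largest is y_7.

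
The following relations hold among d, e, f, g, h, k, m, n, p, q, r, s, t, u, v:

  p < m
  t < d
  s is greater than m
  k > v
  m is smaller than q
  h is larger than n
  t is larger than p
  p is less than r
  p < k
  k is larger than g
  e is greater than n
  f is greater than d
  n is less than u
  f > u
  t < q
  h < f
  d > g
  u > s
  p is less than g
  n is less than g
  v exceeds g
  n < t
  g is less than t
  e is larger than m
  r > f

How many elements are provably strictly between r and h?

1

Chaining upward from h reaches: f.
Chaining downward from r reaches: n, p, m, g, t, s, u, d, f.
Strictly between h and r are those in both lists: f — 1 element.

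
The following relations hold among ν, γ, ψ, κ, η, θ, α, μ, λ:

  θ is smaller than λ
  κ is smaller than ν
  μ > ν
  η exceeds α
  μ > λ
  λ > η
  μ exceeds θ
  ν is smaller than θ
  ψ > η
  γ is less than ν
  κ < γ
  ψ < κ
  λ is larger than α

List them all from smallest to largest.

α < η < ψ < κ < γ < ν < θ < λ < μ

Each adjacent pair is fixed by a given relation: α < η; η < ψ; ψ < κ; κ < γ; γ < ν; ν < θ; θ < λ; λ < μ. Chaining them end to end gives the full order.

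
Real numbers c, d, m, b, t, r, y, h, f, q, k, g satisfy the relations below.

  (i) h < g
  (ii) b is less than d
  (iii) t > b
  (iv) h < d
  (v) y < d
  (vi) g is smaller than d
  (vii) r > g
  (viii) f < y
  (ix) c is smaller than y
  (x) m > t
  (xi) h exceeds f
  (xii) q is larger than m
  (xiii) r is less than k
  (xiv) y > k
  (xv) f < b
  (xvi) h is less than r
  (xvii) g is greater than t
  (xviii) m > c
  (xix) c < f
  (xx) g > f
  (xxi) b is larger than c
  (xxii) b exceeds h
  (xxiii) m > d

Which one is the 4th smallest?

b

The consecutive relations fix a unique order: c < f < h < b < t < g < r < k < y < d < m < q.
Counting 4 from the smallest end gives b.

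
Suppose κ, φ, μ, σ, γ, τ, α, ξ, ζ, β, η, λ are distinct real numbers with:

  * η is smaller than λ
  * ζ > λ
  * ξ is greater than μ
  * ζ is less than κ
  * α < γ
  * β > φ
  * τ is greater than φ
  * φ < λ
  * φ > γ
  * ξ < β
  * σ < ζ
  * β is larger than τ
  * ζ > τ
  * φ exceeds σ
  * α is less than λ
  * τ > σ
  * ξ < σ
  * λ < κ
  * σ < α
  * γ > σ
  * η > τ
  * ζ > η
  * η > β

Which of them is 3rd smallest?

The consecutive relations fix a unique order: μ < ξ < σ < α < γ < φ < τ < β < η < λ < ζ < κ.
The 3rd smallest is σ.

σ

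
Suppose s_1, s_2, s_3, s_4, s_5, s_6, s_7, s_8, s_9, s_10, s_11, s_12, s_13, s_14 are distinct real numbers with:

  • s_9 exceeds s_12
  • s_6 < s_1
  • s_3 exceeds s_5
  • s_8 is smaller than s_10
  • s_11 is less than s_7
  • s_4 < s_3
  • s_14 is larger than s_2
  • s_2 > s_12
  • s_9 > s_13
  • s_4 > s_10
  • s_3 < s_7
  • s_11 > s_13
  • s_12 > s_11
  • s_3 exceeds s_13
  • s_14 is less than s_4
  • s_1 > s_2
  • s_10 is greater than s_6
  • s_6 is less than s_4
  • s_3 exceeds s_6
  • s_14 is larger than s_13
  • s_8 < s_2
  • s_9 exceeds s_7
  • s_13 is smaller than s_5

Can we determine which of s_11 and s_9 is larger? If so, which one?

Link the given pairs in sequence: s_11 < s_12; s_12 < s_2; s_2 < s_14; s_14 < s_4; s_4 < s_3; s_3 < s_7; s_7 < s_9.
Chaining these gives s_11 < s_12 < s_2 < s_14 < s_4 < s_3 < s_7 < s_9.
So s_9 is larger.

s_9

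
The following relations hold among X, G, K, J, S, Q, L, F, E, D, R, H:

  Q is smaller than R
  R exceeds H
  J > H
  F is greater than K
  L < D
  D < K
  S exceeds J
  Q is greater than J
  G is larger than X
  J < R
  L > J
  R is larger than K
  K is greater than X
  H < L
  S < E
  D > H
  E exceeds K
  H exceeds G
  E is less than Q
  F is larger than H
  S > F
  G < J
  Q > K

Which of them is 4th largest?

S

The consecutive relations fix a unique order: X < G < H < J < L < D < K < F < S < E < Q < R.
Counting 4 from the largest end gives S.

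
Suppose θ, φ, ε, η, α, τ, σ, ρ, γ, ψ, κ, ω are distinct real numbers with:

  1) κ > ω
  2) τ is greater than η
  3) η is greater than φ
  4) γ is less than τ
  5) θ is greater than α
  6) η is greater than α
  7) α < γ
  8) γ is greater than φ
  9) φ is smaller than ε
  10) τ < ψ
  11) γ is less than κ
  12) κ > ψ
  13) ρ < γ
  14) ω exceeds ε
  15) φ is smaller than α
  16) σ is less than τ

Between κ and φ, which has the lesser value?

φ < α and α < γ give φ < γ.
Then γ < τ extends the chain to τ.
With τ < ψ: φ < α < γ < τ < ψ.
With ψ < κ: φ < α < γ < τ < ψ < κ.
So φ < κ; φ is the smaller of the two.

φ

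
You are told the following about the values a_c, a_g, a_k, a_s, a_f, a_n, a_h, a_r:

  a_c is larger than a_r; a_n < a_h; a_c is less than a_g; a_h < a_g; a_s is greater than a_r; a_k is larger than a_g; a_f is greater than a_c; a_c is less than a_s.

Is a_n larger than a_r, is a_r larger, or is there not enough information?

Following every chain through a_n: above a_n we get a_h, a_g, a_k.
a_r is not reached, and no chain runs the other way from a_r to a_n.
So the given relations leave the order of a_n and a_r undetermined.

undetermined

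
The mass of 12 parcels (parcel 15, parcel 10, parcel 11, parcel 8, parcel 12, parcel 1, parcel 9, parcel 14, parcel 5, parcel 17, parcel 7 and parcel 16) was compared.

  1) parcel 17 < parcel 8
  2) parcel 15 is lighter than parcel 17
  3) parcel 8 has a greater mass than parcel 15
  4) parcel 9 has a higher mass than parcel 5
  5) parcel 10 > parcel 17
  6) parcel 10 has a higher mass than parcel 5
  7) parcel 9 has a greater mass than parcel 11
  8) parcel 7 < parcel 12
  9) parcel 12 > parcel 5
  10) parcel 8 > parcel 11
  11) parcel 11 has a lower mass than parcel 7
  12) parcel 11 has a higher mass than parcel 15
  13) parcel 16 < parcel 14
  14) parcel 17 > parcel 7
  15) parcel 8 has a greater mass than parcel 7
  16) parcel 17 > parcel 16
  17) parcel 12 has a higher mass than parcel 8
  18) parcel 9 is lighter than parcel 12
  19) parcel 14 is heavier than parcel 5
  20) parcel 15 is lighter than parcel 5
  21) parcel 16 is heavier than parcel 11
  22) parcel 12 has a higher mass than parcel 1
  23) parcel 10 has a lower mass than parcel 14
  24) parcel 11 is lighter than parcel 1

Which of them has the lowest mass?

parcel 15

Chaining upward from parcel 15: directly above it, parcel 11, parcel 5, parcel 17, parcel 8; then parcel 16, parcel 7, parcel 1, parcel 9, parcel 12, parcel 10, parcel 14.
That covers every other element, and nothing is given below parcel 15, so parcel 15 is the lowest mass.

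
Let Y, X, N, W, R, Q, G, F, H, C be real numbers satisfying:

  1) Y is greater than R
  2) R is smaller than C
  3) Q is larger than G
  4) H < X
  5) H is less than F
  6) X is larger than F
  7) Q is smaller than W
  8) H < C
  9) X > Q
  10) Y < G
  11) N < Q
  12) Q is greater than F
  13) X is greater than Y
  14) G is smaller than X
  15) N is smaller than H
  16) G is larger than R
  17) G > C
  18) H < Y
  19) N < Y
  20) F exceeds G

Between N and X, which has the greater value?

X

N < H and H < Y give N < Y.
With Y < G: N < H < Y < G.
With G < F: N < H < Y < G < F.
Then F < Q extends the chain to Q.
Then Q < X extends the chain to X.
So N < X; X is the larger of the two.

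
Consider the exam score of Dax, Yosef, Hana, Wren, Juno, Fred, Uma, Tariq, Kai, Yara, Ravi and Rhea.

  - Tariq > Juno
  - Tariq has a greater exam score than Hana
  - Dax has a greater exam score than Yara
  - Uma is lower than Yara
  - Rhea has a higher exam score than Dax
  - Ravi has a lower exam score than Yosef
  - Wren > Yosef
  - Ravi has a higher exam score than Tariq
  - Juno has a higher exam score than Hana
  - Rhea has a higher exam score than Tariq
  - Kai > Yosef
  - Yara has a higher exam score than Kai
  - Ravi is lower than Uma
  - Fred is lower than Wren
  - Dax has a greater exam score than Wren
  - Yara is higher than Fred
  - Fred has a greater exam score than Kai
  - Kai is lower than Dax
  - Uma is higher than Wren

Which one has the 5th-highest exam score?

Piecing the relations together gives one ordering: Hana < Juno < Tariq < Ravi < Yosef < Kai < Fred < Wren < Uma < Yara < Dax < Rhea.
Counting 5 from the largest end gives Wren.

Wren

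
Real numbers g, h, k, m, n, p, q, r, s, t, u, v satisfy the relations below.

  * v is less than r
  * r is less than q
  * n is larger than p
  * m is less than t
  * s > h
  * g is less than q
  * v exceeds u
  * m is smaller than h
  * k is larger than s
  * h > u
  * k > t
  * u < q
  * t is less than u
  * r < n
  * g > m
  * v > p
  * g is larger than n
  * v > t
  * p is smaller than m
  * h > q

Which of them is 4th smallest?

u

Chaining the given pairs: p < m < t < u < v < r < n < g < q < h < s < k.
The 4th smallest is u.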